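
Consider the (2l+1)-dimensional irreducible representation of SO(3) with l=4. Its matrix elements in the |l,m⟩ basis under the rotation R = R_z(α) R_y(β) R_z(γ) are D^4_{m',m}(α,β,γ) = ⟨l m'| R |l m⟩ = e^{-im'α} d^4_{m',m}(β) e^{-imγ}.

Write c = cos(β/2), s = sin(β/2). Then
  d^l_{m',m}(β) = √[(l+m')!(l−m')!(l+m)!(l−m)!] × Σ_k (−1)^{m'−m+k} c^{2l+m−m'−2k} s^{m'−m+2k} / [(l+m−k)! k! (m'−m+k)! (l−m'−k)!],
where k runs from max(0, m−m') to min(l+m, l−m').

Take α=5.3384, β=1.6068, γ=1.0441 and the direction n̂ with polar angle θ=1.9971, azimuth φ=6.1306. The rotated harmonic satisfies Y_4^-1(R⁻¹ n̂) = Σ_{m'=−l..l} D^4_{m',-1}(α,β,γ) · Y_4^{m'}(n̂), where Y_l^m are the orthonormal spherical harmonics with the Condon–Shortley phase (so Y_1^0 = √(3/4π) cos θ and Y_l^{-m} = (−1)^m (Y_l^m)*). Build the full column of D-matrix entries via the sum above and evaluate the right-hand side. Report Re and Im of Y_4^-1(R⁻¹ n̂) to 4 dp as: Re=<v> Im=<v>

Re=-0.0016 Im=0.0000

Need the full column D^4_{m',-1} for m'=−4..4 at α=5.3384, β=1.6068, γ=1.0441.
cos(β/2)=0.694264, sin(β/2)=0.719721
d^4_{-4,-1}: single k=3 term ⇒ +0.449996;  D = -0.413316-0.177948i
d^4_{-3,-1}: k∈[2..3] ⇒ +0.460410 -0.824656 = -0.364246;  D = +0.079297+0.355510i
d^4_{-2,-1}: k∈[1..3] ⇒ +0.237395 -1.275618 +0.913921 = -0.124302;  D = -0.082460+0.093013i
d^4_{-1,-1}: k∈[0..3] ⇒ +0.053975 -0.870094 +1.870144 -0.669936 = +0.384091;  D = +0.382198+0.038083i
d^4_{0,-1}: k∈[0..3] ⇒ -0.250236 +1.613543 -1.734042 +0.310590 = -0.060145;  D = -0.030234-0.051994i
d^4_{1,-1}: k∈[0..3] ⇒ +0.580062 -1.870144 +1.004903 -0.071997 = -0.357175;  D = +0.145018-0.326410i
d^4_{2,-1}: k∈[0..2] ⇒ -0.850412 +1.370881 -0.294652 = +0.225817;  D = -0.220954+0.046615i
d^4_{3,-1}: k∈[0..1] ⇒ +0.824656 -0.531745 = +0.292911;  D = -0.216924-0.196827i
d^4_{4,-1}: single k=0 term ⇒ -0.483601;  D = -0.053499+0.480633i
Y_4^{m'}(θ=1.9971,φ=6.1306) and Σ D·Y over m':
  (-0.4133-0.1779i)·(+0.2492+0.1743i)  (+0.0793+0.3555i)·(-0.3505-0.1727i)  (-0.0825+0.0930i)·(+0.0521+0.0164i)  (+0.3822+0.0381i)·(+0.3174+0.0488i)  (-0.0302-0.0520i)·(-0.1170+0.0000i)  (+0.1450-0.3264i)·(-0.3174+0.0488i)  (-0.2210+0.0466i)·(+0.0521-0.0164i)  (-0.2169-0.1968i)·(+0.3505-0.1727i)  (-0.0535+0.4806i)·(+0.2492-0.1743i)
Y_4^-1(R⁻¹ n̂) = -0.001622-0.000025i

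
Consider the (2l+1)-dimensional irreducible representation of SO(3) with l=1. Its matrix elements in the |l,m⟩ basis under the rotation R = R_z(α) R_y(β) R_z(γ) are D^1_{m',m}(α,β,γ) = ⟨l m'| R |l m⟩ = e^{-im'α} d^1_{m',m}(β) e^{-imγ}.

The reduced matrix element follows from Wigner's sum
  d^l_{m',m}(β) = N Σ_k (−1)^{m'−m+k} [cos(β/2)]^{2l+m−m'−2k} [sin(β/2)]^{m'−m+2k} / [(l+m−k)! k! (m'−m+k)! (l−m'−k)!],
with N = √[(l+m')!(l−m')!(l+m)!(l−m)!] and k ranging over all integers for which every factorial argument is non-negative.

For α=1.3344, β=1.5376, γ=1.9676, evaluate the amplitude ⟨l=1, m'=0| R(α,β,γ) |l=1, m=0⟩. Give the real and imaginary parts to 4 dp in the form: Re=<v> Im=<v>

Re=0.0332 Im=0.0000

First d^1_{0,0}(β=1.5376), then the phase factors e^{-i(0)α} and e^{-i(0)γ}:
With c≡cos(β/2)=0.718746 and s≡sin(β/2)=0.695273, N=[1·1·1·1]^{1/2}=1.000000
k∈{0,1} keeps every argument non-negative
  k=0: (−1)^0·1.0000/(1)·0.7187^2·0.6953^0 = +0.516595
  k=1: (−1)^1·1.0000/(1)·0.7187^0·0.6953^2 = -0.483405
d^1_{0,0}(1.5376) = +0.516595 -0.483405 = +0.033190
Phases: e^{-i·(0)·1.3344}=+1.000000+0.000000i, e^{-i·(0)·1.9676}=+1.000000+0.000000i ⇒ D=+0.033190+0.000000i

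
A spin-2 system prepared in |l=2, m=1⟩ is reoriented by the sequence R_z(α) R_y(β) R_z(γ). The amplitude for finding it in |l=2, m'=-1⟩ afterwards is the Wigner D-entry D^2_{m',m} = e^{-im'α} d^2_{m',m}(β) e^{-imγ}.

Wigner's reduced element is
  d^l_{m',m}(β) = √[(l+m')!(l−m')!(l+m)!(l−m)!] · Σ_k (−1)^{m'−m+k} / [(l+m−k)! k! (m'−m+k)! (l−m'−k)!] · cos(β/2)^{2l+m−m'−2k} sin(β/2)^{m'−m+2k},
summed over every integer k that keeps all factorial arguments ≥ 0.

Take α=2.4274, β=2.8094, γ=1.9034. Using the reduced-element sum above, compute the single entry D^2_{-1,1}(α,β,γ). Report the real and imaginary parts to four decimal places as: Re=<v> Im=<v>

First d^2_{-1,1}(β=2.8094), then the phase factors e^{-i(-1)α} and e^{-i(1)γ}:
With c≡cos(β/2)=0.165334 and s≡sin(β/2)=0.986238, N=[1·6·6·1]^{1/2}=6.000000
k∈{2,3} keeps every argument non-negative
  k=2: (−1)^0·6.0000/(2)·0.1653^2·0.9862^2 = +0.079764
  k=3: (−1)^1·6.0000/(6)·0.1653^0·0.9862^4 = -0.946077
d^2_{-1,1}(2.8094) = +0.079764 -0.946077 = -0.866313
Phases: e^{-i·(-1)·2.4274}=-0.755622+0.655008i, e^{-i·(1)·1.9034}=-0.326505-0.945195i ⇒ D=-0.750075-0.433457i

Re=-0.7501 Im=-0.4335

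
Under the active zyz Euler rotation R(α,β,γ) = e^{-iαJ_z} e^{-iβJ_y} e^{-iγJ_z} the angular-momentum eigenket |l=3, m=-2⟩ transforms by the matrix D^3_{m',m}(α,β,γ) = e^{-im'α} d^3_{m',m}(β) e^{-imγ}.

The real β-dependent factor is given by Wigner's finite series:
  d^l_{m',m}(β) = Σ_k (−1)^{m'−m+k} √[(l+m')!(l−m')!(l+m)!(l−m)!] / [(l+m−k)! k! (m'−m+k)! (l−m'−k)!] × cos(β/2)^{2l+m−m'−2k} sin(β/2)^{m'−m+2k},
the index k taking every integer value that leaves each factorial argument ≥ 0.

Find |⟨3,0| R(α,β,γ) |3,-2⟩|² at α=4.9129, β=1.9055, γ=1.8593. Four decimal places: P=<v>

P=0.1610

First d^3_{0,-2}(β=1.9055), then the phase factors e^{-i(0)α} and e^{-i(-2)γ}:
Half-angle: c=0.579444, s=0.815012. N=√(6·6·1·120)=65.726707
k∈{0,1} keeps every argument non-negative
  k=0: (−1)^2·65.7267/(12)·0.5794^4·0.8150^2 = +0.410142
  k=1: (−1)^3·65.7267/(12)·0.5794^2·0.8150^4 = -0.811409
d^3_{0,-2}(1.9055) = +0.410142 -0.811409 = -0.401266
|D^3_{0,-2}|² = |d^3_{0,-2}(β)|² = (-0.401266)² = 0.161015 (the z-rotation phases have unit modulus)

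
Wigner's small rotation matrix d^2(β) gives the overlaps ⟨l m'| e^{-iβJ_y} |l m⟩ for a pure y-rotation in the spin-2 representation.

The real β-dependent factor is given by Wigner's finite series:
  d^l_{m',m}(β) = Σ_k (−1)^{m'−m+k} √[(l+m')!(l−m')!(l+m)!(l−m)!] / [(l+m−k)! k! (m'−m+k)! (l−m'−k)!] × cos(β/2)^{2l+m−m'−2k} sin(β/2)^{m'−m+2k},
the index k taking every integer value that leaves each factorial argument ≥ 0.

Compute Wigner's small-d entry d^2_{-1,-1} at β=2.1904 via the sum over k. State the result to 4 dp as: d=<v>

d^2_{-1,-1}(β=2.1904) via Wigner's sum:
c=cos(2.1904/2)=0.457869, s=sin(2.1904/2)=0.889020; N=√[1·6·1·6]=6.000000
k∈{0,1} keeps every argument non-negative
  k=0: (−1)^0·6.0000/(6)·0.4579^4·0.8890^0 = +0.043950
  k=1: (−1)^1·6.0000/(2)·0.4579^2·0.8890^2 = -0.497080
d^2_{-1,-1}(2.1904) = +0.043950 -0.497080 = -0.453129

d=-0.4531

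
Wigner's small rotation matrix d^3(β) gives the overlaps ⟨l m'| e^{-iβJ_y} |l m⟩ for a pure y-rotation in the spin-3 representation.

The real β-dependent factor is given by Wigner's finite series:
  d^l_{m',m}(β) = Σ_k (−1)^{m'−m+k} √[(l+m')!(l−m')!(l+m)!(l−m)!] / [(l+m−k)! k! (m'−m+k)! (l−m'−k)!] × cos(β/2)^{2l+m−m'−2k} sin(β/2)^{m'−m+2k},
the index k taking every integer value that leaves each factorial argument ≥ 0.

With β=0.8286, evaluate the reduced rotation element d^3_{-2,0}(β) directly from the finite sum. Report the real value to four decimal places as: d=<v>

d^3_{-2,0}(β=0.8286) via Wigner's sum:
c=cos(0.8286/2)=0.915398, s=sin(0.8286/2)=0.402549; N=√[1·120·6·6]=65.726707
The bounds max(0,m−m')=2 and min(l+m,l−m')=3 give 2 terms
  k=2: (−1)^0·65.7267/(12)·0.9154^4·0.4025^2 = +0.623217
  k=3: (−1)^1·65.7267/(12)·0.9154^2·0.4025^4 = -0.120519
d^3_{-2,0}(0.8286) = +0.623217 -0.120519 = +0.502697

d=0.5027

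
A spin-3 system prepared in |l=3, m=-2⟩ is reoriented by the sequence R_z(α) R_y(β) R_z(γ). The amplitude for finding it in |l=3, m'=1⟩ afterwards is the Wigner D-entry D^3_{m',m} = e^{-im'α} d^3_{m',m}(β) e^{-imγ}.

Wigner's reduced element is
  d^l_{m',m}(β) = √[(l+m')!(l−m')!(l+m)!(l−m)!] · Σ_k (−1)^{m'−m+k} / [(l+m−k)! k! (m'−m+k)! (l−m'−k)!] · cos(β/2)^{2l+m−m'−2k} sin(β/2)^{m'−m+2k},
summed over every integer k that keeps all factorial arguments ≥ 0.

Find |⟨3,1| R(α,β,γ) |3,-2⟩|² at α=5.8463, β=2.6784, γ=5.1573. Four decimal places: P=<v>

P=0.3175

Split into d^3_{1,-2}(β=2.6784) × two z-phases.
Half-angle: c=0.229532, s=0.973301. N=√(24·2·1·120)=75.894664
k: max(0,(-2)−(1))=0 … min(3+(-2),3−(1))=1
  k=0: (−1)^3·75.8947/(12)·0.2295^3·0.9733^3 = -0.070518
  k=1: (−1)^4·75.8947/(24)·0.2295^1·0.9733^5 = +0.633985
d^3_{1,-2}(2.6784) = -0.070518 +0.633985 = +0.563467
|D^3_{1,-2}|² = |d^3_{1,-2}(β)|² = (+0.563467)² = 0.317495 (the z-rotation phases have unit modulus)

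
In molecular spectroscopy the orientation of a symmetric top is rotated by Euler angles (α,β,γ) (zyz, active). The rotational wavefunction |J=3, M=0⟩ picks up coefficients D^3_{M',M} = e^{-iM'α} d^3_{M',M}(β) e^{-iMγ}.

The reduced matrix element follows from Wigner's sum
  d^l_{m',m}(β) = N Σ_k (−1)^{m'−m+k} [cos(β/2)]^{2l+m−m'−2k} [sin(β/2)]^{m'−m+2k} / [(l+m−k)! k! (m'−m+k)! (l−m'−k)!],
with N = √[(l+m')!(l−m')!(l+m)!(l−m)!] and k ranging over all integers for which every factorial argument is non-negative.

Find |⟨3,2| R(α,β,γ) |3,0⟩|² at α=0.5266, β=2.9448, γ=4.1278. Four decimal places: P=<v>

P=0.0026

Split into d^3_{2,0}(β=2.9448) × two z-phases.
Half-angle: c=0.098238, s=0.995163. N=√(120·1·6·6)=65.726707
Admissible k: 0..1 (factorial args all ≥0)
  k=0: (−1)^2·65.7267/(12)·0.0982^4·0.9952^2 = +0.000505
  k=1: (−1)^3·65.7267/(12)·0.0982^2·0.9952^4 = -0.051843
d^3_{2,0}(2.9448) = +0.000505 -0.051843 = -0.051338
|D^3_{2,0}|² = |d^3_{2,0}(β)|² = (-0.051338)² = 0.002636 (the z-rotation phases have unit modulus)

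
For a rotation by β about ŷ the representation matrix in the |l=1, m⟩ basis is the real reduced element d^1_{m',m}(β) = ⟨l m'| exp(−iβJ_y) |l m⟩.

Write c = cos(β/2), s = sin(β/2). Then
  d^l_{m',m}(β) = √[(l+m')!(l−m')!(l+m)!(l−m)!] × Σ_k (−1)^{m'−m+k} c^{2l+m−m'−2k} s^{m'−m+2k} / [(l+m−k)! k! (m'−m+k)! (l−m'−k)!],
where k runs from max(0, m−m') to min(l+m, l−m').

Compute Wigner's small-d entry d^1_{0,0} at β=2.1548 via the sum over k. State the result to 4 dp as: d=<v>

d^1_{0,0}(β=2.1548) via Wigner's sum:
c=cos(2.1548/2)=0.473620, s=sin(2.1548/2)=0.880729; N=√[1·1·1·1]=1.000000
Admissible k: 0..1 (factorial args all ≥0)
  k=0: (−1)^0·1.0000/(1)·0.4736^2·0.8807^0 = +0.224316
  k=1: (−1)^1·1.0000/(1)·0.4736^0·0.8807^2 = -0.775684
d^1_{0,0}(2.1548) = +0.224316 -0.775684 = -0.551368

d=-0.5514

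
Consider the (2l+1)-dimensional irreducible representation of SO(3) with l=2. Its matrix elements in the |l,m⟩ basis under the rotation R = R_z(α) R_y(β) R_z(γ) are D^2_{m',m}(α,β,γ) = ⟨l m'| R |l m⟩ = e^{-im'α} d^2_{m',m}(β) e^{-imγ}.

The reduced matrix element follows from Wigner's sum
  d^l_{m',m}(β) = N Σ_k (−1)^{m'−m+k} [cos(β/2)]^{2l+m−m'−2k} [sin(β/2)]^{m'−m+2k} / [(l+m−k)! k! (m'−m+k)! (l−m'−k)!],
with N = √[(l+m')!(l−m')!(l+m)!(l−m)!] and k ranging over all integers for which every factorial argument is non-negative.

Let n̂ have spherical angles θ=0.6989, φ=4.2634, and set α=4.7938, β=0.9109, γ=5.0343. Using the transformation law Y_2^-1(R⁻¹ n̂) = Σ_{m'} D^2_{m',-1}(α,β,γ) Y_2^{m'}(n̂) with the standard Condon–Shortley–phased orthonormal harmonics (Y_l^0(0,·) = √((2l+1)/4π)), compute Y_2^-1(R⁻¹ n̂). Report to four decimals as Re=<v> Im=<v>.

Re=0.1578 Im=0.2483

Need the full column D^2_{m',-1} for m'=−2..2 at α=4.7938, β=0.9109, γ=5.0343.
cos(β/2)=0.898063, sin(β/2)=0.439866
d^2_{-2,-1}: single k=1 term ⇒ +0.637194;  D = -0.296915+0.563789i
d^2_{-1,-1}: k∈[0..1] ⇒ +0.650470 -0.468141 = +0.182329;  D = -0.167700-0.071560i
d^2_{0,-1}: k∈[0..1] ⇒ -0.780400 +0.187217 = -0.593183;  D = -0.187671+0.562713i
d^2_{1,-1}: k∈[0..1] ⇒ +0.468141 -0.037435 = +0.430706;  D = +0.418309+0.102589i
d^2_{2,-1}: single k=0 term ⇒ -0.152862;  D = +0.024216-0.150932i
Y_2^{m'}(θ=0.6989,φ=4.2634) and Σ D·Y over m':
  (-0.2969+0.5638i)·(-0.0996-0.1250i)  (-0.1677-0.0716i)·(-0.1652+0.3428i)  (-0.1877+0.5627i)·(+0.2391+0.0000i)  (+0.4183+0.1026i)·(+0.1652+0.3428i)  (+0.0242-0.1509i)·(-0.0996+0.1250i)
Y_2^-1(R⁻¹ n̂) = +0.157817+0.248250i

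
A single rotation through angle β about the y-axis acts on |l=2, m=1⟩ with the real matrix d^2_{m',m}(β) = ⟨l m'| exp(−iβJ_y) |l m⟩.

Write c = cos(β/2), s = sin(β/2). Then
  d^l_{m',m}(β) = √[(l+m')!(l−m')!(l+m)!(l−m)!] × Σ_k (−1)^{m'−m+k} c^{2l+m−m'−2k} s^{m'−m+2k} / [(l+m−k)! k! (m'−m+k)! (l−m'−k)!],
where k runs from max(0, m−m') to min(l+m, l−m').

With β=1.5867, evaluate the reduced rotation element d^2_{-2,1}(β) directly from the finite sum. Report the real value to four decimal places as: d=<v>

d=0.5079

d^2_{-2,1}(β=1.5867) via Wigner's sum:
c=cos(1.5867/2)=0.701462, s=sin(1.5867/2)=0.712707; N=√[1·24·6·1]=12.000000
The bounds max(0,m−m')=3 and min(l+m,l−m')=3 give 1 term
  k=3: (−1)^0·12.0000/(6)·0.7015^1·0.7127^3 = +0.507887
d^2_{-2,1}(1.5867) = +0.507887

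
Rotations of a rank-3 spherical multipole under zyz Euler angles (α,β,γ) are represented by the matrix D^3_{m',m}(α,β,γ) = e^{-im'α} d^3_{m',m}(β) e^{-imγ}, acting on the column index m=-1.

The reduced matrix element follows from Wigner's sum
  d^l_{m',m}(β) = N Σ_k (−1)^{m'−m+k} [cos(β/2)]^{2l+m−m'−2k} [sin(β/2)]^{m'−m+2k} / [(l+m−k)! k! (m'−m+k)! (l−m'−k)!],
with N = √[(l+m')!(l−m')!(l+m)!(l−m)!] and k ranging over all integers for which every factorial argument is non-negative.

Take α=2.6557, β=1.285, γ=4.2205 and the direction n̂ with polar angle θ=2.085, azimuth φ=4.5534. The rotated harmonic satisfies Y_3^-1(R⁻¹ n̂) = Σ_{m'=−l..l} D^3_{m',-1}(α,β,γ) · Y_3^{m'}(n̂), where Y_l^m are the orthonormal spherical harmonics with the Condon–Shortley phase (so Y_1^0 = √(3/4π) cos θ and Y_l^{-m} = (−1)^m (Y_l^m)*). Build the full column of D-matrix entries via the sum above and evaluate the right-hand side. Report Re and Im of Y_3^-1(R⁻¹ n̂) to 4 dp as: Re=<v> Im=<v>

Re=0.0508 Im=-0.0024

Need the full column D^3_{m',-1} for m'=−3..3 at α=2.6557, β=1.285, γ=4.2205.
cos(β/2)=0.800600, sin(β/2)=0.599199
d^3_{-3,-1}: single k=2 term ⇒ +0.571282;  D = +0.530789-0.211248i
d^3_{-2,-1}: k∈[1..2] ⇒ +0.623232 -0.698216 = -0.074985;  D = +0.074555+0.008017i
d^3_{-1,-1}: k∈[0..2] ⇒ +0.263326 -1.180035 +0.495754 = -0.420954;  D = -0.349080-0.235256i
d^3_{0,-1}: k∈[0..2] ⇒ -0.682716 +1.147287 -0.214221 = +0.250350;  D = -0.118238-0.220669i
d^3_{1,-1}: k∈[0..2] ⇒ +0.885026 -0.661006 +0.046283 = +0.270304;  D = +0.001621+0.270299i
d^3_{2,-1}: k∈[0..1] ⇒ -0.698216 +0.195556 = -0.502661;  D = -0.232072+0.445882i
d^3_{3,-1}: single k=0 term ⇒ +0.320008;  D = -0.263206+0.182010i
Y_3^{m'}(θ=2.085,φ=4.5534) and Σ D·Y over m':
  (+0.5308-0.2112i)·(+0.1264-0.2447i)  (+0.0746+0.0080i)·(+0.3620+0.1191i)  (-0.3491-0.2353i)·(-0.0093+0.0582i)  (-0.1182-0.2207i)·(+0.3286+0.0000i)  (+0.0016+0.2703i)·(+0.0093+0.0582i)  (-0.2321+0.4459i)·(+0.3620-0.1191i)  (-0.2632+0.1820i)·(-0.1264-0.2447i)
Y_3^-1(R⁻¹ n̂) = +0.050760-0.002390i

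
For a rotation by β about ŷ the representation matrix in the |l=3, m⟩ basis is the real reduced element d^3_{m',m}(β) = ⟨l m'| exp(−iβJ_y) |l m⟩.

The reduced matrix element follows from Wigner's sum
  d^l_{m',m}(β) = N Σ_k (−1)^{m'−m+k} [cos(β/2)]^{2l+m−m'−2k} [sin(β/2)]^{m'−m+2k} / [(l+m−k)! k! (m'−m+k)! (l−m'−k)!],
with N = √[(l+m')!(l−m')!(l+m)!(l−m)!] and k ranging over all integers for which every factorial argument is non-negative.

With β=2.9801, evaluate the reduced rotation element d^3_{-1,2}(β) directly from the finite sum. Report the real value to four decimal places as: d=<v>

d^3_{-1,2}(β=2.9801) via Wigner's sum:
c=cos(2.9801/2)=0.080659, s=sin(2.9801/2)=0.996742; N=√[2·24·120·1]=75.894664
k∈{3,4} keeps every argument non-negative
  k=3: (−1)^0·75.8947/(12)·0.0807^3·0.9967^3 = +0.003286
  k=4: (−1)^1·75.8947/(24)·0.0807^1·0.9967^5 = -0.250937
d^3_{-1,2}(2.9801) = +0.003286 -0.250937 = -0.247650

d=-0.2477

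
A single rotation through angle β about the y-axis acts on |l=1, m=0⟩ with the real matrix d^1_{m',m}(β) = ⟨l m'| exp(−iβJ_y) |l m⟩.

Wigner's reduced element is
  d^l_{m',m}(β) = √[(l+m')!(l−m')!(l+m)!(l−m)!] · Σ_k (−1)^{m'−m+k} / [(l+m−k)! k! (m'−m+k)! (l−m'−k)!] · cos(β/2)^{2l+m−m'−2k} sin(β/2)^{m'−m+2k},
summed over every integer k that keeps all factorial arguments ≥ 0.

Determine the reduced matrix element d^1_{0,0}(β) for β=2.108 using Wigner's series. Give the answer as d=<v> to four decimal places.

d^1_{0,0}(β=2.108) via Wigner's sum:
With c≡cos(β/2)=0.494097 and s≡sin(β/2)=0.869407, N=[1·1·1·1]^{1/2}=1.000000
k: max(0,(0)−(0))=0 … min(1+(0),1−(0))=1
  k=0: (−1)^0·1.0000/(1)·0.4941^2·0.8694^0 = +0.244132
  k=1: (−1)^1·1.0000/(1)·0.4941^0·0.8694^2 = -0.755868
d^1_{0,0}(2.108) = +0.244132 -0.755868 = -0.511736

d=-0.5117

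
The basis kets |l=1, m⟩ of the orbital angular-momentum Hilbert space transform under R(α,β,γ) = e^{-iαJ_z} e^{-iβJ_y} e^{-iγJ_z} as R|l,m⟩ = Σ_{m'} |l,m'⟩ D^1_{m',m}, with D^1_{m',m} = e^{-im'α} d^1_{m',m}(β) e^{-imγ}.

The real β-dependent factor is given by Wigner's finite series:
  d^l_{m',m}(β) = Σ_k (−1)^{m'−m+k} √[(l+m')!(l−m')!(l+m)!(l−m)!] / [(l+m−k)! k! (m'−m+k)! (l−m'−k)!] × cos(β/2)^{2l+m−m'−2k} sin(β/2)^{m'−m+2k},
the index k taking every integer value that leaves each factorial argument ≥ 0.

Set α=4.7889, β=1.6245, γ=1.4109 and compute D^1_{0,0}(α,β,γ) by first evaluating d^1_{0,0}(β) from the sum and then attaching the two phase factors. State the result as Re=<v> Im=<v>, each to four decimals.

D^1_{0,0}(4.7889,1.6245,1.4109) = e^{-i·0·4.7889}·d^1_{0,0}(1.6245)·e^{-i·0·1.4109}. Compute d first:
Half-angle: c=0.687867, s=0.725837. N=√(1·1·1·1)=1.000000
k: max(0,(0)−(0))=0 … min(1+(0),1−(0))=1
  k=0: (−1)^0·1.0000/(1)·0.6879^2·0.7258^0 = +0.473161
  k=1: (−1)^1·1.0000/(1)·0.6879^0·0.7258^2 = -0.526839
d^1_{0,0}(1.6245) = +0.473161 -0.526839 = -0.053678
D = (+1.000000+0.000000i)·(-0.053678)·(+1.000000+0.000000i) = -0.053678+0.000000i

Re=-0.0537 Im=0.0000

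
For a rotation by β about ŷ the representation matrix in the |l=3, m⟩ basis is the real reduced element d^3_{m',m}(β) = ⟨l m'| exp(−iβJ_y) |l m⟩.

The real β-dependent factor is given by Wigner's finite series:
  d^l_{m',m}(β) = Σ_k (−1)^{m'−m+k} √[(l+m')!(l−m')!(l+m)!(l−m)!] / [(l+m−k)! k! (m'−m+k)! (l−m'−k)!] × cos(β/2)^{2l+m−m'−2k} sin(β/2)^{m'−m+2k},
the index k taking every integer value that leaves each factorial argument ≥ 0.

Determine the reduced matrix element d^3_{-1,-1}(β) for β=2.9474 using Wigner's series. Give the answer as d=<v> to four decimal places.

d^3_{-1,-1}(β=2.9474) via Wigner's sum:
c=cos(2.9474/2)=0.096944, s=sin(2.9474/2)=0.995290; N=√[2·24·2·24]=48.000000
k: max(0,(-1)−(-1))=0 … min(3+(-1),3−(-1))=2
  k=0: (−1)^0·48.0000/(48)·0.0969^6·0.9953^0 = +0.000001
  k=1: (−1)^1·48.0000/(6)·0.0969^4·0.9953^2 = -0.000700
  k=2: (−1)^2·48.0000/(8)·0.0969^2·0.9953^4 = +0.055334
d^3_{-1,-1}(2.9474) = +0.000001 -0.000700 +0.055334 = +0.054635

d=0.0546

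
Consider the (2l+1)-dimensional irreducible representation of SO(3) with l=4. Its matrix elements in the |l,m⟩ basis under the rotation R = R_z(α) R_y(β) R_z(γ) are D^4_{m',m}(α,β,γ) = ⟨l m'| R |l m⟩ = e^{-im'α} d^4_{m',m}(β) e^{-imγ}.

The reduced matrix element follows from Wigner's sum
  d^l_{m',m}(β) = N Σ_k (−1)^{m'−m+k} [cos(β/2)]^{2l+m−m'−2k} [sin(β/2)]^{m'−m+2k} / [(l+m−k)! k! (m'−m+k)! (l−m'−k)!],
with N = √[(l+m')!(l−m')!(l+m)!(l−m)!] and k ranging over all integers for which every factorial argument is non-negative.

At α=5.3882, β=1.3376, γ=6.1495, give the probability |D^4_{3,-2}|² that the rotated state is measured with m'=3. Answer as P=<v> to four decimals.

P=0.1547

D^4_{3,-2}(5.3882,1.3376,6.1495) = e^{-i·3·5.3882}·d^4_{3,-2}(1.3376)·e^{-i·-2·6.1495}. Compute d first:
With c≡cos(β/2)=0.784566 and s≡sin(β/2)=0.620045, N=[5040·1·2·720]^{1/2}=2693.993318
The bounds max(0,m−m')=0 and min(l+m,l−m')=1 give 2 terms
  k=0: (−1)^5·2693.9933/(240)·0.7846^3·0.6200^5 = -0.496810
  k=1: (−1)^6·2693.9933/(720)·0.7846^1·0.6200^7 = +0.103432
d^4_{3,-2}(1.3376) = -0.496810 +0.103432 = -0.393377
|D^4_{3,-2}|² = |d^4_{3,-2}(β)|² = (-0.393377)² = 0.154746 (the z-rotation phases have unit modulus)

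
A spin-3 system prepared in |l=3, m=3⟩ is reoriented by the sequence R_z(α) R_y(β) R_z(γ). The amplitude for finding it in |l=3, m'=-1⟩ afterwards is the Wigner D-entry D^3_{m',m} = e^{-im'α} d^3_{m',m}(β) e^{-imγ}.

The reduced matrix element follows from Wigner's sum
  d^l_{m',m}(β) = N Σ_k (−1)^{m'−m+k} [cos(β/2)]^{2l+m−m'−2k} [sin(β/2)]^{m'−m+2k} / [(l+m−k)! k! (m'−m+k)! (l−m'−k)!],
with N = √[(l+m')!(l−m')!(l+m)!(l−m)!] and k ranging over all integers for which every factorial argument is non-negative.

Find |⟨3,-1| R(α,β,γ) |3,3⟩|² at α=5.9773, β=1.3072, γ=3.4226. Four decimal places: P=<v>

P=0.1113

D^3_{-1,3}(5.9773,1.3072,3.4226) = e^{-i·-1·5.9773}·d^3_{-1,3}(1.3072)·e^{-i·3·3.4226}. Compute d first:
Half-angle: c=0.793900, s=0.608048. N=√(2·24·720·1)=185.903201
k: max(0,(3)−(-1))=4 … min(3+(3),3−(-1))=4
  k=4: (−1)^0·185.9032/(48)·0.7939^2·0.6080^4 = +0.333680
d^3_{-1,3}(1.3072) = +0.333680
|D^3_{-1,3}|² = |d^3_{-1,3}(β)|² = (+0.333680)² = 0.111342 (the z-rotation phases have unit modulus)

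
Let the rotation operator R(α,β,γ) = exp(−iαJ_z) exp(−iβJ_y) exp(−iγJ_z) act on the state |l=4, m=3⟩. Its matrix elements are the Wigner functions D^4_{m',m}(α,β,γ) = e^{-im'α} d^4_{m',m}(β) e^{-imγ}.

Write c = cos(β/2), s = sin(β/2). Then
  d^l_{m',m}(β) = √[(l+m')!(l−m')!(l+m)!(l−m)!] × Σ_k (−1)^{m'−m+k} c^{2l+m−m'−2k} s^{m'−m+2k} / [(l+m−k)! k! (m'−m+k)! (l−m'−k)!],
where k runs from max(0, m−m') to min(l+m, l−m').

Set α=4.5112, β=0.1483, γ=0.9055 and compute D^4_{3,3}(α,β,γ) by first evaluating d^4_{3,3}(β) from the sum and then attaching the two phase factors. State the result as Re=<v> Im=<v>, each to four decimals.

Re=-0.8056 Im=0.4852

First d^4_{3,3}(β=0.1483), then the phase factors e^{-i(3)α} and e^{-i(3)γ}:
With c≡cos(β/2)=0.997252 and s≡sin(β/2)=0.074082, N=[5040·1·5040·1]^{1/2}=5040.000000
k: max(0,(3)−(3))=0 … min(4+(3),4−(3))=1
  k=0: (−1)^0·5040.0000/(5040)·0.9973^8·0.0741^0 = +0.978227
  k=1: (−1)^1·5040.0000/(720)·0.9973^6·0.0741^2 = -0.037788
d^4_{3,3}(0.1483) = +0.978227 -0.037788 = +0.940439
Attach z-rotation phases: D = e^{-i(3)(4.5112)}·(+0.940439)·e^{-i(3)(0.9055)} = -0.805588+0.485236i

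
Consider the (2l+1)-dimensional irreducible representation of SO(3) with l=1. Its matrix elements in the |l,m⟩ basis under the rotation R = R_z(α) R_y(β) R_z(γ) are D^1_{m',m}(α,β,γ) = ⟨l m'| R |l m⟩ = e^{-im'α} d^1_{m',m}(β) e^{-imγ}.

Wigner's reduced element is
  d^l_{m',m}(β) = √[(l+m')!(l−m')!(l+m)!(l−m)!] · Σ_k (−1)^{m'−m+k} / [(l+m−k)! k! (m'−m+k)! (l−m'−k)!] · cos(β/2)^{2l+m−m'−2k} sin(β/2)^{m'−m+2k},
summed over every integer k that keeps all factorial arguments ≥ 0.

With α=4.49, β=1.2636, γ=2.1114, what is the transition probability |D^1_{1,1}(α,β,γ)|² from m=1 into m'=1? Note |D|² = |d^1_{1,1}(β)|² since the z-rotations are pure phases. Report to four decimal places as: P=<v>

P=0.4241

D^1_{1,1}(4.49,1.2636,2.1114) = e^{-i·1·4.49}·d^1_{1,1}(1.2636)·e^{-i·1·2.1114}. Compute d first:
Half-angle: c=0.806966, s=0.590598. N=√(2·1·2·1)=2.000000
Admissible k: 0..0 (factorial args all ≥0)
  k=0: (−1)^0·2.0000/(2)·0.8070^2·0.5906^0 = +0.651194
d^1_{1,1}(1.2636) = +0.651194
|D^1_{1,1}|² = |d^1_{1,1}(β)|² = (+0.651194)² = 0.424053 (the z-rotation phases have unit modulus)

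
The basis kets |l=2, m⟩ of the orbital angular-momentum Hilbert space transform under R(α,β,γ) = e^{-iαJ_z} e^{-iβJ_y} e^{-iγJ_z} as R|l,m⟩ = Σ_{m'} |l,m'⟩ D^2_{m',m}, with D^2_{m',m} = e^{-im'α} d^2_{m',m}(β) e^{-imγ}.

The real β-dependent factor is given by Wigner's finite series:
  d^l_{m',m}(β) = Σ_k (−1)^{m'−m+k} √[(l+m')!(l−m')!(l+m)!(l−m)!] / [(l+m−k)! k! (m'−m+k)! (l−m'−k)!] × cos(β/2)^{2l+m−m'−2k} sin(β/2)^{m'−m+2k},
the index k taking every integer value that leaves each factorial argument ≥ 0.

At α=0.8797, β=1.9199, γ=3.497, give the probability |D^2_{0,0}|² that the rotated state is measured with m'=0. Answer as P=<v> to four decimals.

Split into d^2_{0,0}(β=1.9199) × two z-phases.
With c≡cos(β/2)=0.573561 and s≡sin(β/2)=0.819163, N=[2·2·2·2]^{1/2}=4.000000
Admissible k: 0..2 (factorial args all ≥0)
  k=0: (−1)^0·4.0000/(4)·0.5736^4·0.8192^0 = +0.108223
  k=1: (−1)^1·4.0000/(1)·0.5736^2·0.8192^2 = -0.882998
  k=2: (−1)^2·4.0000/(4)·0.5736^0·0.8192^4 = +0.450278
d^2_{0,0}(1.9199) = +0.108223 -0.882998 +0.450278 = -0.324497
|D^2_{0,0}|² = |d^2_{0,0}(β)|² = (-0.324497)² = 0.105298 (the z-rotation phases have unit modulus)

P=0.1053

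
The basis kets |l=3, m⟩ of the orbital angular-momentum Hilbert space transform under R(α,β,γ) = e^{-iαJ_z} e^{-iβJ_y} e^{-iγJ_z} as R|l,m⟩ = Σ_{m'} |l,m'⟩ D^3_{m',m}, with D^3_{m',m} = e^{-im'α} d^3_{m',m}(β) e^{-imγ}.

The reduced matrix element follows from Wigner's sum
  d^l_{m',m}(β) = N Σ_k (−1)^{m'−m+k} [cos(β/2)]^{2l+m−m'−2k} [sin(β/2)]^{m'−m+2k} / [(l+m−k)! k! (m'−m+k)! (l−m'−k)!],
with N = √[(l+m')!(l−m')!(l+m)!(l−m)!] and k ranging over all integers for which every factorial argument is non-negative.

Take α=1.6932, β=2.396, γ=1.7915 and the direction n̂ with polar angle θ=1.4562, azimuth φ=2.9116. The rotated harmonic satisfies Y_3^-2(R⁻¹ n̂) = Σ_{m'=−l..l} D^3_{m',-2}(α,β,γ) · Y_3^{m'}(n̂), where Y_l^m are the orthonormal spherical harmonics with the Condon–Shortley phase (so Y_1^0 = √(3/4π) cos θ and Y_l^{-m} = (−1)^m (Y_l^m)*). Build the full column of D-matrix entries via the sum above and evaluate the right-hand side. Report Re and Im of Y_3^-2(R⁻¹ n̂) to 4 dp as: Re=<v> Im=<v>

Need the full column D^3_{m',-2} for m'=−3..3 at α=1.6932, β=2.396, γ=1.7915.
cos(β/2)=0.364221, sin(β/2)=0.931313
d^3_{-3,-2}: single k=1 term ⇒ +0.014622;  D = -0.010576+0.010096i
d^3_{-2,-2}: k∈[0..1] ⇒ +0.002334 -0.076317 = -0.073983;  D = -0.057237-0.046876i
d^3_{-1,-2}: k∈[0..1] ⇒ -0.018876 +0.246838 = +0.227961;  D = +0.121825-0.192678i
d^3_{0,-2}: k∈[0..1] ⇒ +0.083601 -0.546604 = -0.463003;  D = +0.418624+0.197800i
d^3_{1,-2}: k∈[0..1] ⇒ -0.246838 +0.806942 = +0.560104;  D = -0.175660+0.531846i
d^3_{2,-2}: k∈[0..1] ⇒ +0.498979 -0.652488 = -0.153509;  D = -0.150552-0.029986i
d^3_{3,-2}: single k=0 term ⇒ -0.625055;  D = -0.046334+0.623335i
Y_3^{m'}(θ=1.4562,φ=2.9116) and Σ D·Y over m':
  (-0.0106+0.0101i)·(-0.3155-0.2604i)  (-0.0572-0.0469i)·(+0.1033+0.0512i)  (+0.1218-0.1927i)·(+0.2922+0.0684i)  (+0.4186+0.1978i)·(-0.1252+0.0000i)  (-0.1757+0.5318i)·(-0.2922+0.0684i)  (-0.1506-0.0300i)·(+0.1033-0.0512i)  (-0.0463+0.6233i)·(+0.3155-0.2604i)
Y_3^-2(R⁻¹ n̂) = +0.144335-0.035008i

Re=0.1443 Im=-0.0350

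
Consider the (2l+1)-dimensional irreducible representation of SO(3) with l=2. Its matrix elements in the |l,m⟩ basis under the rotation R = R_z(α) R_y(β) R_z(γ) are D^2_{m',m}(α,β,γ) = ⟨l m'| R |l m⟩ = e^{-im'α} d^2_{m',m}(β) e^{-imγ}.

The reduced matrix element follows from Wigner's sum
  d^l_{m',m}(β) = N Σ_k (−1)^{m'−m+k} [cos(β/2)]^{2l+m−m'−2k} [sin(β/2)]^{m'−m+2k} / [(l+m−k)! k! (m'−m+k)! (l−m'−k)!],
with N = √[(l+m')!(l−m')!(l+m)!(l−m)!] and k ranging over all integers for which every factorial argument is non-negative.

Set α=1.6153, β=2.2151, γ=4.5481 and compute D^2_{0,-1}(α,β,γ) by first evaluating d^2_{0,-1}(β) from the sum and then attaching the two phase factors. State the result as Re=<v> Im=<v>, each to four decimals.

Split into d^2_{0,-1}(β=2.2151) × two z-phases.
c=cos(2.2151/2)=0.446855, s=sin(2.2151/2)=0.894607; N=√[2·2·1·6]=4.898979
The bounds max(0,m−m')=0 and min(l+m,l−m')=1 give 2 terms
  k=0: (−1)^1·4.8990/(2)·0.4469^3·0.8946^1 = -0.195527
  k=1: (−1)^2·4.8990/(2)·0.4469^1·0.8946^3 = +0.783679
d^2_{0,-1}(2.2151) = -0.195527 +0.783679 = +0.588152
D = (+1.000000+0.000000i)·(+0.588152)·(-0.163551-0.986535i) = -0.096193-0.580232i

Re=-0.0962 Im=-0.5802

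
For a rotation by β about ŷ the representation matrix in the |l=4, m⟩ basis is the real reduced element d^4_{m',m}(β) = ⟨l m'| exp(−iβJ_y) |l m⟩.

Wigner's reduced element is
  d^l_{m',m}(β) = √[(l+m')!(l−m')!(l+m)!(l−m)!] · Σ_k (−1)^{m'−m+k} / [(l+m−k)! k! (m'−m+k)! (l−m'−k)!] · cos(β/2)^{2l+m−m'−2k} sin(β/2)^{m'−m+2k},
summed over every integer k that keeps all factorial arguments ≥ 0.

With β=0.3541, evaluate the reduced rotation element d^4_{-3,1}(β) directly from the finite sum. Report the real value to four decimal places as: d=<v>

d^4_{-3,1}(β=0.3541) via Wigner's sum:
With c≡cos(β/2)=0.984368 and s≡sin(β/2)=0.176126, N=[1·5040·120·6]^{1/2}=1904.940944
k: max(0,(1)−(-3))=4 … min(4+(1),4−(-3))=5
  k=4: (−1)^0·1904.9409/(144)·0.9844^4·0.1761^4 = +0.011952
  k=5: (−1)^1·1904.9409/(240)·0.9844^2·0.1761^6 = -0.000230
d^4_{-3,1}(0.3541) = +0.011952 -0.000230 = +0.011723

d=0.0117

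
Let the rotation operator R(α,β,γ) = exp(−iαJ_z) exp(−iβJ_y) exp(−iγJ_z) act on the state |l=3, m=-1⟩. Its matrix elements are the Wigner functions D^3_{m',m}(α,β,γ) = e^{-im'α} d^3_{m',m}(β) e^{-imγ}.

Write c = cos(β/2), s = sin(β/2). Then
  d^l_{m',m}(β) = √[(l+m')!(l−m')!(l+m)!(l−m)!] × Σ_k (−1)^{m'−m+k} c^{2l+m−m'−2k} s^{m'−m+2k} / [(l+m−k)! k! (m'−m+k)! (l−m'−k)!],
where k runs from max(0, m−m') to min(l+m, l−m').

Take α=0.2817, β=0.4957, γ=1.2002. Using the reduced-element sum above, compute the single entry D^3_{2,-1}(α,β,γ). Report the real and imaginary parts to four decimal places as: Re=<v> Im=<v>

Re=-0.0662 Im=-0.0490

D^3_{2,-1}(0.2817,0.4957,1.2002) = e^{-i·2·0.2817}·d^3_{2,-1}(0.4957)·e^{-i·-1·1.2002}. Compute d first:
With c≡cos(β/2)=0.969442 and s≡sin(β/2)=0.245320, N=[120·1·2·24]^{1/2}=75.894664
Admissible k: 0..1 (factorial args all ≥0)
  k=0: (−1)^3·75.8947/(12)·0.9694^3·0.2453^3 = -0.085074
  k=1: (−1)^4·75.8947/(24)·0.9694^1·0.2453^5 = +0.002724
d^3_{2,-1}(0.4957) = -0.085074 +0.002724 = -0.082350
Attach z-rotation phases: D = e^{-i(2)(0.2817)}·(-0.082350)·e^{-i(-1)(1.2002)} = -0.066210-0.048967i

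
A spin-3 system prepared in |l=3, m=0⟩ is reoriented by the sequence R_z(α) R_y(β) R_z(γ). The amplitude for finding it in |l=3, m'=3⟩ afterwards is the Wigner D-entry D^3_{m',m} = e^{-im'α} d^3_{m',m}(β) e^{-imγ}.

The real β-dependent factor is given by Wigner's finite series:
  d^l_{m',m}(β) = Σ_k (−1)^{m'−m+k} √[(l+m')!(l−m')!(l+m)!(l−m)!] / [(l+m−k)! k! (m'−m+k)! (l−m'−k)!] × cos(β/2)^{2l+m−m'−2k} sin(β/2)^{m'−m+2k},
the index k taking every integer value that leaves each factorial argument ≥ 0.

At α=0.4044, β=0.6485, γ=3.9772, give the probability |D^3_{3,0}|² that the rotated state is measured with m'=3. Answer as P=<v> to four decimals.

Split into d^3_{3,0}(β=0.6485) × two z-phases.
c=cos(0.6485/2)=0.947890, s=sin(0.6485/2)=0.318598; N=√[720·1·6·6]=160.996894
k∈{0} keeps every argument non-negative
  k=0: (−1)^3·160.9969/(36)·0.9479^3·0.3186^3 = -0.123174
d^3_{3,0}(0.6485) = -0.123174
|D^3_{3,0}|² = |d^3_{3,0}(β)|² = (-0.123174)² = 0.015172 (the z-rotation phases have unit modulus)

P=0.0152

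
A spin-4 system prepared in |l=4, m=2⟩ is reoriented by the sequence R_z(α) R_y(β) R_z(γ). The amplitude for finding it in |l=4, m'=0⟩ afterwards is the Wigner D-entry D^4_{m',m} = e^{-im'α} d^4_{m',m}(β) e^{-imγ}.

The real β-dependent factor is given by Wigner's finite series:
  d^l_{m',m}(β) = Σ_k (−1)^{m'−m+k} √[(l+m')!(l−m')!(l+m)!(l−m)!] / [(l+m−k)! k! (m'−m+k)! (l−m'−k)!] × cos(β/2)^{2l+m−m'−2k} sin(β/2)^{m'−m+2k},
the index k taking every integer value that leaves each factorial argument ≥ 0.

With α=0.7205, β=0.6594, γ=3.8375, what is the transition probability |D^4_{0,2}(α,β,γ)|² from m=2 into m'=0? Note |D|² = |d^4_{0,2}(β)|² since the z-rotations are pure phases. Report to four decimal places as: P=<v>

D^4_{0,2}(0.7205,0.6594,3.8375) = e^{-i·0·0.7205}·d^4_{0,2}(0.6594)·e^{-i·2·3.8375}. Compute d first:
Half-angle: c=0.946140, s=0.323759. N=√(24·24·720·2)=910.735966
k∈{2,3,4} keeps every argument non-negative
  k=2: (−1)^0·910.7360/(96)·0.9461^6·0.3238^2 = +0.713340
  k=3: (−1)^1·910.7360/(36)·0.9461^4·0.3238^4 = -0.222740
  k=4: (−1)^2·910.7360/(96)·0.9461^2·0.3238^6 = +0.009781
d^4_{0,2}(0.6594) = +0.713340 -0.222740 +0.009781 = +0.500380
|D^4_{0,2}|² = |d^4_{0,2}(β)|² = (+0.500380)² = 0.250380 (the z-rotation phases have unit modulus)

P=0.2504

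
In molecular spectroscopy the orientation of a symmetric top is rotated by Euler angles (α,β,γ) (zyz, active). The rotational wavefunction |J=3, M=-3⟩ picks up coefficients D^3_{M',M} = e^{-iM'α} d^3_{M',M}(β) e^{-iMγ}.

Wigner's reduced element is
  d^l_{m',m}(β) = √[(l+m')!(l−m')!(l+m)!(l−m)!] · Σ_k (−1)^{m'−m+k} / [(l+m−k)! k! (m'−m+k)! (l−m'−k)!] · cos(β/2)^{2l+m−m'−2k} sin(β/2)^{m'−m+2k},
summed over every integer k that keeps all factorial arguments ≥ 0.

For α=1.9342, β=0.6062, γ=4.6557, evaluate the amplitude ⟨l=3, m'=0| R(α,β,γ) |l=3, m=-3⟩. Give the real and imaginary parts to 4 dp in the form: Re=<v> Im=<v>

Split into d^3_{0,-3}(β=0.6062) × two z-phases.
With c≡cos(β/2)=0.954416 and s≡sin(β/2)=0.298480, N=[6·6·1·720]^{1/2}=160.996894
k∈{0} keeps every argument non-negative
  k=0: (−1)^3·160.9969/(36)·0.9544^3·0.2985^3 = -0.103389
d^3_{0,-3}(0.6062) = -0.103389
Attach z-rotation phases: D = e^{-i(0)(1.9342)}·(-0.103389)·e^{-i(-3)(4.6557)} = -0.017498-0.101898i

Re=-0.0175 Im=-0.1019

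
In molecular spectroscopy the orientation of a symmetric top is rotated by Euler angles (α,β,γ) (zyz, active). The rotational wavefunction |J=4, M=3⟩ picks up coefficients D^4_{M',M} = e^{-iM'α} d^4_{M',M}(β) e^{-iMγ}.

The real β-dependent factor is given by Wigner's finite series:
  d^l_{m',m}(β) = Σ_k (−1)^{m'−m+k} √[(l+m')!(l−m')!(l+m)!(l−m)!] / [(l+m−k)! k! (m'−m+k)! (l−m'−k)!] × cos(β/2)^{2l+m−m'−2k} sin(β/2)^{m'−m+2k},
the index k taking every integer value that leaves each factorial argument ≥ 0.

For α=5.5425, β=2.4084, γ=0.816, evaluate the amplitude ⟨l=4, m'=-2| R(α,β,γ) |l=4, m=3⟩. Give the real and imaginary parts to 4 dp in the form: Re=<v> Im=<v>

Re=0.3261 Im=-0.3276

Split into d^4_{-2,3}(β=2.4084) × two z-phases.
With c≡cos(β/2)=0.358440 and s≡sin(β/2)=0.933553, N=[2·720·5040·1]^{1/2}=2693.993318
Admissible k: 5..6 (factorial args all ≥0)
  k=5: (−1)^0·2693.9933/(240)·0.3584^3·0.9336^5 = +0.366546
  k=6: (−1)^1·2693.9933/(720)·0.3584^1·0.9336^7 = -0.828805
d^4_{-2,3}(2.4084) = +0.366546 -0.828805 = -0.462259
D = (+0.089307-0.996004i)·(-0.462259)·(-0.768954-0.639304i) = +0.326088-0.327643i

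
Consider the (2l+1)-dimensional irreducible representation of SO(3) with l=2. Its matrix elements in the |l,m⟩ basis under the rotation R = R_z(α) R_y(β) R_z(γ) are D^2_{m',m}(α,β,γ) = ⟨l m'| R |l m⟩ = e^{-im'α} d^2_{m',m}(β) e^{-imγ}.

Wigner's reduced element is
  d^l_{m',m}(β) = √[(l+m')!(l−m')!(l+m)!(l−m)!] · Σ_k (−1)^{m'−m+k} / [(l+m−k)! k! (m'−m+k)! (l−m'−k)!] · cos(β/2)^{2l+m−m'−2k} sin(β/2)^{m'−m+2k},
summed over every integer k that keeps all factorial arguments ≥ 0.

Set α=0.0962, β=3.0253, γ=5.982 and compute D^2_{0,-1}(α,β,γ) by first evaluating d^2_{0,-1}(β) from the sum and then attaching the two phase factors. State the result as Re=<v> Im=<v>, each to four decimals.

First d^2_{0,-1}(β=3.0253), then the phase factors e^{-i(0)α} and e^{-i(-1)γ}:
With c≡cos(β/2)=0.058114 and s≡sin(β/2)=0.998310, N=[2·2·1·6]^{1/2}=4.898979
Admissible k: 0..1 (factorial args all ≥0)
  k=0: (−1)^1·4.8990/(2)·0.0581^3·0.9983^1 = -0.000480
  k=1: (−1)^2·4.8990/(2)·0.0581^1·0.9983^3 = +0.141628
d^2_{0,-1}(3.0253) = -0.000480 +0.141628 = +0.141148
D = (+1.000000+0.000000i)·(+0.141148)·(+0.954986-0.296652i) = +0.134794-0.041872i

Re=0.1348 Im=-0.0419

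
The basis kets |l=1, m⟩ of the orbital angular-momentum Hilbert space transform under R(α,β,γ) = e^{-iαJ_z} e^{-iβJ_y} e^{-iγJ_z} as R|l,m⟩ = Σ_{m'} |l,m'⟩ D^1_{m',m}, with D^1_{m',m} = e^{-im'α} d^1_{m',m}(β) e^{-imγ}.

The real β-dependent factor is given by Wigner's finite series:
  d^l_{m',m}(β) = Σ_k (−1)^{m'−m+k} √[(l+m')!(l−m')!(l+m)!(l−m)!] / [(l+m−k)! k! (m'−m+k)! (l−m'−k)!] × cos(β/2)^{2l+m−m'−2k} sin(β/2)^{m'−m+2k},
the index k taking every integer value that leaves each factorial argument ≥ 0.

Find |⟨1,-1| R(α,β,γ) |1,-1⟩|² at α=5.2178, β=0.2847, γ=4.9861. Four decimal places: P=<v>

P=0.9602

D^1_{-1,-1}(5.2178,0.2847,4.9861) = e^{-i·-1·5.2178}·d^1_{-1,-1}(0.2847)·e^{-i·-1·4.9861}. Compute d first:
Half-angle: c=0.989885, s=0.141870. N=√(1·2·1·2)=2.000000
k: max(0,(-1)−(-1))=0 … min(1+(-1),1−(-1))=0
  k=0: (−1)^0·2.0000/(2)·0.9899^2·0.1419^0 = +0.979873
d^1_{-1,-1}(0.2847) = +0.979873
|D^1_{-1,-1}|² = |d^1_{-1,-1}(β)|² = (+0.979873)² = 0.960151 (the z-rotation phases have unit modulus)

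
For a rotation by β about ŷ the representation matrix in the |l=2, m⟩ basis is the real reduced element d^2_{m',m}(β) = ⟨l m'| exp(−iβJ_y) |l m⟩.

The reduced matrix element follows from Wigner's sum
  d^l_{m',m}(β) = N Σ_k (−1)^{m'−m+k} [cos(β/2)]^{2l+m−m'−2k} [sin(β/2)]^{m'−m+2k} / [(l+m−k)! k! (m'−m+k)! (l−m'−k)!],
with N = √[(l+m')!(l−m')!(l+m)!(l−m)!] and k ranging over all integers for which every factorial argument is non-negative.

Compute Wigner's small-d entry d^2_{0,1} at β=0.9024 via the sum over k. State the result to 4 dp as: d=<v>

d^2_{0,1}(β=0.9024) via Wigner's sum:
With c≡cos(β/2)=0.899924 and s≡sin(β/2)=0.436046, N=[2·2·6·1]^{1/2}=4.898979
k: max(0,(1)−(0))=1 … min(2+(1),2−(0))=2
  k=1: (−1)^0·4.8990/(2)·0.8999^3·0.4360^1 = +0.778441
  k=2: (−1)^1·4.8990/(2)·0.8999^1·0.4360^3 = -0.182759
d^2_{0,1}(0.9024) = +0.778441 -0.182759 = +0.595683

d=0.5957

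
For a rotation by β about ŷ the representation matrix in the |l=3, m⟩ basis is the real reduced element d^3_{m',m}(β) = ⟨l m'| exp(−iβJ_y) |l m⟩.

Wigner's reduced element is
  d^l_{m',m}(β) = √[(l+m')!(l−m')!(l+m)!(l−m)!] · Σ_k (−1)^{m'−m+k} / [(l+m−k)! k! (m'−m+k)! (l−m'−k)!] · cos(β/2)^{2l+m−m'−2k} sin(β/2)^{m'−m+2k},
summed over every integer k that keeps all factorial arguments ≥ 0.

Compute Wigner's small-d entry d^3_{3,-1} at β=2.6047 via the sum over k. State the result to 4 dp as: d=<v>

d=0.2355

d^3_{3,-1}(β=2.6047) via Wigner's sum:
c=cos(2.6047/2)=0.265234, s=sin(2.6047/2)=0.964184; N=√[720·1·2·24]=185.903201
k∈{0} keeps every argument non-negative
  k=0: (−1)^4·185.9032/(48)·0.2652^2·0.9642^4 = +0.235474
d^3_{3,-1}(2.6047) = +0.235474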